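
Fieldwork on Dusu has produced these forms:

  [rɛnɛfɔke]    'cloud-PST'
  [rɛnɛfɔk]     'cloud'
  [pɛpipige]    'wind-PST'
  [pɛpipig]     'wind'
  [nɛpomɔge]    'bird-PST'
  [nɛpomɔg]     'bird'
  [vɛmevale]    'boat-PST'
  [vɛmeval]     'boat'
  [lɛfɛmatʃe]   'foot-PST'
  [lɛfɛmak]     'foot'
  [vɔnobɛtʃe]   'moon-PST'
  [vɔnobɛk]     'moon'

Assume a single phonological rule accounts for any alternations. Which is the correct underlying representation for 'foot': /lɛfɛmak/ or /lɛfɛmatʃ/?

'foot' shows [tʃ] ~ [k] at the end of the stem ([lɛfɛmatʃe] vs [lɛfɛmak]).
Compare 'cloud', with invariant [k] in [rɛnɛfɔke] and [rɛnɛfɔk]: an analysis with underlying /k/ and a rule producing [tʃ] before the PST suffix would wrongly predict alternation here too.
The underlying segment must be /tʃ/; palato-alveolar /tʃ/ becomes [k] when no front vowel follows, yielding [k] there.

/lɛfɛmatʃ/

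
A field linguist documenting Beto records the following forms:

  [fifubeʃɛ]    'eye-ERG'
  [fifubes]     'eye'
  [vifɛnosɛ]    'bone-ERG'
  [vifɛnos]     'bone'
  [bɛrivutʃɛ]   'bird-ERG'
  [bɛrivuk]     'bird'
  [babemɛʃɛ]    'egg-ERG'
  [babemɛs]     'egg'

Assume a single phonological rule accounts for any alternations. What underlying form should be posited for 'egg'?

'egg' shows [ʃ] ~ [s] at the end of the stem ([babemɛʃɛ] vs [babemɛs]).
But 'bone' keeps [s] in both environments ([vifɛnosɛ], [vifɛnos]), so there is no rule changing /s/ to [ʃ] before the ERG suffix.
So /ʃ/ is underlying, and a rule of depalatalization — palato-alveolar /tʃ/ and /ʃ/ become [k] and [s] when no front vowel follows — gives [s].

/babemɛʃ/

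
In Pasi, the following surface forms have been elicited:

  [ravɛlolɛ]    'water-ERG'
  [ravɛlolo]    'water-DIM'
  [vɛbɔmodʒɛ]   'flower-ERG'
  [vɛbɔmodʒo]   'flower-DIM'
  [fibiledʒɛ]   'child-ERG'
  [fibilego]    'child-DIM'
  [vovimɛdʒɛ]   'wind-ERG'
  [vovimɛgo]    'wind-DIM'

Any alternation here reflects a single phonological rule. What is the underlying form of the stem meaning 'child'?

The stem for 'child' ends in [dʒ] in [fibiledʒɛ] but [g] in [fibilego].
If /dʒ/ were underlying and a rule turned it into [g] before the DIM suffix, 'flower' would also alternate; but it has [dʒ] in both [vɛbɔmodʒɛ] and [vɛbɔmodʒo].
The underlying segment must be /g/; /g/ becomes palato-alveolar [dʒ] before a front vowel, yielding [dʒ] there.
The underlying form of 'child' is therefore /fibileg/.

/fibileg/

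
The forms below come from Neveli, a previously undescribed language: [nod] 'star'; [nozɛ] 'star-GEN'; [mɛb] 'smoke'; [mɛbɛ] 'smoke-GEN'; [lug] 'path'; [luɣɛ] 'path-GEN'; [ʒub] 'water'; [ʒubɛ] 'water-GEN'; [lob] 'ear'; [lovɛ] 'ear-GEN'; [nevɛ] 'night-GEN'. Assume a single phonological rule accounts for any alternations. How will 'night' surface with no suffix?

[neb]

'ear' shows [b] ~ [v] at the end of the stem ([lob] vs [lovɛ]).
The stem 'smoke' ([mɛb], [mɛbɛ]) shows [b] unchanged in both environments, so [b] cannot be basic with [v] derived before the GEN suffix.
So /v/ is underlying, and a rule of word-final hardening — voiced fricatives become stops word-finally — gives [b].
From [nevɛ] the stem 'night' is /nev/; word-finally this yields [neb].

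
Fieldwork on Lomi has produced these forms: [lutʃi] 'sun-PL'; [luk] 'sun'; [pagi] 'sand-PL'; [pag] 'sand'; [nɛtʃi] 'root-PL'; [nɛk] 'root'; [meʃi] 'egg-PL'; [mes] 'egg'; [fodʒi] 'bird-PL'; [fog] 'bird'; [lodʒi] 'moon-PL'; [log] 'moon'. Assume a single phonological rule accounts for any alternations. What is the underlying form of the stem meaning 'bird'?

'bird' shows [dʒ] ~ [g] at the end of the stem ([fodʒi] vs [fog]).
The stem 'sand' ([pagi], [pag]) shows [g] unchanged in both environments, so [g] cannot be basic with [dʒ] derived before the PL suffix.
The underlying segment must be /dʒ/; palato-alveolar /tʃ/, /dʒ/ and /ʃ/ become [k], [g] and [s] when no front vowel follows, yielding [g] there.

/fodʒ/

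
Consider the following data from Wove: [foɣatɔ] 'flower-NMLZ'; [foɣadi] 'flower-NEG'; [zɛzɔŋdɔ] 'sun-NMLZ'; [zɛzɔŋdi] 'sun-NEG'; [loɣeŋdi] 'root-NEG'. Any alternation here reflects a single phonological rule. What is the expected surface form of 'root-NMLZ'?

The NMLZ suffix surfaces as [-dɔ] and [-tɔ], depending on the final segment of the stem.
The NEG suffix, which begins with [d], is invariant after every stem; so [d] is not altered by any rule here.
The NMLZ suffix is therefore /-tɔ/ underlyingly, with post-nasal voicing: voiceless stops become voiced after a nasal.
After 'root', which ends in a nasal, the suffix surfaces as [-dɔ], giving [loɣeŋdɔ].

[loɣeŋdɔ]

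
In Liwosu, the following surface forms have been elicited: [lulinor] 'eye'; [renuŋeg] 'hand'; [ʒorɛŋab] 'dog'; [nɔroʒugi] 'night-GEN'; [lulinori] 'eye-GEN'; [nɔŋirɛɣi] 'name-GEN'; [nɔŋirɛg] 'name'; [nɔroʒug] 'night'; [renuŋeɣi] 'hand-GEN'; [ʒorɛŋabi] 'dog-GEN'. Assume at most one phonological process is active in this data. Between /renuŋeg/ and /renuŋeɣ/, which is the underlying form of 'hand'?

/renuŋeɣ/

In [renuŋeɣi] and [renuŋeg] the final segment of 'hand' alternates: [ɣ] ~ [g].
If /g/ were underlying and a rule turned it into [ɣ] before the GEN suffix, 'night' would also alternate; but it has [g] in both [nɔroʒugi] and [nɔroʒug].
Therefore /ɣ/ is basic and [g] is derived by word-final hardening (voiced fricatives become stops word-finally).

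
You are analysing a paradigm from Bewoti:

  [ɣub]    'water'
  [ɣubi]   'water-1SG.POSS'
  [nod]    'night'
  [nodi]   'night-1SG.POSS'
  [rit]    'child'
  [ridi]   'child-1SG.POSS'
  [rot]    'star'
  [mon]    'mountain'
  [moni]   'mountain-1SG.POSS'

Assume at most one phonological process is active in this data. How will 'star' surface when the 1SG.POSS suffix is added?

[rodi]

The stem for 'child' ends in [t] in [rit] but [d] in [ridi].
The stem 'night' ([nod], [nodi]) shows [d] unchanged in both environments, so [d] cannot be basic with [t] derived in isolation.
The alternation reflects intervocalic voicing: voiceless stops become voiced between vowels. /t/ is underlying.
From [rot] the stem 'star' is /rot/; between vowels this yields [rodi].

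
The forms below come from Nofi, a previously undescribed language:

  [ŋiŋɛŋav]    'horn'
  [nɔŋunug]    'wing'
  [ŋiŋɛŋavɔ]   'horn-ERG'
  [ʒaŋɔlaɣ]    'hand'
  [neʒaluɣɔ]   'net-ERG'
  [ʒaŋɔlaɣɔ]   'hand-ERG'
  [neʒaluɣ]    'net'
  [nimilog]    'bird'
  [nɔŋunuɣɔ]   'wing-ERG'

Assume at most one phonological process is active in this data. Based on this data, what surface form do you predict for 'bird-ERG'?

[nimiloɣɔ]

The stem for 'wing' ends in [ɣ] in [nɔŋunuɣɔ] but [g] in [nɔŋunug].
The stem 'net' ([neʒaluɣɔ], [neʒaluɣ]) shows [ɣ] unchanged in both environments, so [ɣ] cannot be basic with [g] derived in isolation.
So /g/ is underlying, and a rule of intervocalic spirantization — voiced stops become fricatives between vowels — gives [ɣ].
From [nimilog] the stem 'bird' is /nimilog/; between vowels this yields [nimiloɣɔ].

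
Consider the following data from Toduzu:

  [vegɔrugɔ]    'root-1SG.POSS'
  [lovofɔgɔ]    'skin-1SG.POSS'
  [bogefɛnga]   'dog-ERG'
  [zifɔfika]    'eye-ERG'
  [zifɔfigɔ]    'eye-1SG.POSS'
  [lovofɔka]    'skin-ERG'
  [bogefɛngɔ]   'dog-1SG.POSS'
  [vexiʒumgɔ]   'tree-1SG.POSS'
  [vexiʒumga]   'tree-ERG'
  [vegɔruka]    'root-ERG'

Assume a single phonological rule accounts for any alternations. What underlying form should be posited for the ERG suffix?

/-ka/

The ERG suffix surfaces as [-ga] and [-ka], depending on the final segment of the stem.
By contrast the 1SG.POSS suffix keeps its initial [g] throughout — that segment must be underlying.
So the underlying form is /-ka/, and voiceless stops become voiced after a nasal.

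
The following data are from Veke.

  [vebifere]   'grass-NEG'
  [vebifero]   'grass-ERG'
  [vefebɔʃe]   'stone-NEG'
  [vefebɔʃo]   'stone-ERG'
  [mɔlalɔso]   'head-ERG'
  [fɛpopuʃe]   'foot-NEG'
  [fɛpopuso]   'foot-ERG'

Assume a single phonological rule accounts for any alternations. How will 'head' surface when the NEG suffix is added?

[mɔlalɔʃe]

The stem for 'foot' ends in [ʃ] in [fɛpopuʃe] but [s] in [fɛpopuso].
If /ʃ/ were underlying and a rule turned it into [s] before the ERG suffix, 'stone' would also alternate; but it has [ʃ] in both [vefebɔʃe] and [vefebɔʃo].
The alternation reflects palatalization before a front vowel: /s/ becomes palato-alveolar [ʃ] before a front vowel. /s/ is underlying.
The one attested form of 'head', [mɔlalɔso], shows underlying /mɔlalɔs/. Applying the same rule before a front vowel gives [mɔlalɔʃe].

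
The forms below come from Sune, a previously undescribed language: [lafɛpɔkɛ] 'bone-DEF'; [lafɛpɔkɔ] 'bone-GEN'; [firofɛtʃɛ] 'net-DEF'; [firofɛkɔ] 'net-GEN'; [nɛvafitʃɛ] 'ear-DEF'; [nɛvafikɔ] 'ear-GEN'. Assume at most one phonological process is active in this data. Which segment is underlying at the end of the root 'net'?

/tʃ/

The stem for 'net' ends in [tʃ] in [firofɛtʃɛ] but [k] in [firofɛkɔ].
Compare 'bone', with invariant [k] in [lafɛpɔkɛ] and [lafɛpɔkɔ]: an analysis with underlying /k/ and a rule producing [tʃ] before the DEF suffix would wrongly predict alternation here too.
The underlying segment must be /tʃ/; palato-alveolar /tʃ/ becomes [k] when no front vowel follows, yielding [k] there.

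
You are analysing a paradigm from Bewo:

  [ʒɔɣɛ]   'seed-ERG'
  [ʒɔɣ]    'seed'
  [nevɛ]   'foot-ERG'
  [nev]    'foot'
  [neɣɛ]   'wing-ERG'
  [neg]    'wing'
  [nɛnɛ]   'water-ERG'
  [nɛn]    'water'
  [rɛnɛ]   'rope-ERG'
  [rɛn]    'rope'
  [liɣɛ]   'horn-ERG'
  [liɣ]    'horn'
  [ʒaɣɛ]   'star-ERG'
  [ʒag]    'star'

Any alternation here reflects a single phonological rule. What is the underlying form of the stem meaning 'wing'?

/neg/

'wing' shows [ɣ] ~ [g] at the end of the stem ([neɣɛ] vs [neg]).
If /ɣ/ were underlying and a rule turned it into [g] in isolation, 'horn' would also alternate; but it has [ɣ] in both [liɣɛ] and [liɣ].
So /g/ is underlying, and a rule of intervocalic spirantization — voiced stops become fricatives between vowels — gives [ɣ].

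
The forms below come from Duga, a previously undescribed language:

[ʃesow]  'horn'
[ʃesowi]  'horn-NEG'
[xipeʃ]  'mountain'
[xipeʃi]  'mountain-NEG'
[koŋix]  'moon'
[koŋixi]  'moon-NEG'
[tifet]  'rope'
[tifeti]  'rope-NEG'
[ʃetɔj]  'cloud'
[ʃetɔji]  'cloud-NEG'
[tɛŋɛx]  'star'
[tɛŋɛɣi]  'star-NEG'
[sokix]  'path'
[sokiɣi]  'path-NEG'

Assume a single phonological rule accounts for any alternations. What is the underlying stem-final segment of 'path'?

In [sokix] and [sokiɣi] the final segment of 'path' alternates: [x] ~ [ɣ].
Compare 'moon', with invariant [x] in [koŋix] and [koŋixi]: an analysis with underlying /x/ and a rule producing [ɣ] before the NEG suffix would wrongly predict alternation here too.
The alternation reflects word-final obstruent devoicing: voiced obstruents become voiceless word-finally. /ɣ/ is underlying.

/ɣ/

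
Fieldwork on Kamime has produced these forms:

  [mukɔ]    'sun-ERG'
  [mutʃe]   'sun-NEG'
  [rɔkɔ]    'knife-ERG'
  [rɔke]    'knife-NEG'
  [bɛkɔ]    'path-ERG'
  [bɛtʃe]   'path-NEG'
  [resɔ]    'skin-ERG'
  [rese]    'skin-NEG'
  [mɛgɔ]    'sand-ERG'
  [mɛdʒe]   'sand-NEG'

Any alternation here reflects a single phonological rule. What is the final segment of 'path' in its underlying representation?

In [bɛkɔ] and [bɛtʃe] the final segment of 'path' alternates: [k] ~ [tʃ].
Compare 'knife', with invariant [k] in [rɔkɔ] and [rɔke]: an analysis with underlying /k/ and a rule producing [tʃ] before the NEG suffix would wrongly predict alternation here too.
The underlying segment must be /tʃ/; palato-alveolar /tʃ/ and /dʒ/ become [k] and [g] when no front vowel follows, yielding [k] there.

/tʃ/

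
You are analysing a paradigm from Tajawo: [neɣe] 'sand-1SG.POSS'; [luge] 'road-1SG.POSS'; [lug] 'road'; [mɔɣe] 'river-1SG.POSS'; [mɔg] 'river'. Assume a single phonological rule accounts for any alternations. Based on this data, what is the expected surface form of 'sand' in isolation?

[neg]

The root 'river' surfaces as [mɔɣe] and [mɔg], with a stem-final [ɣ] ~ [g] alternation.
If /g/ were underlying and a rule turned it into [ɣ] before the 1SG.POSS suffix, 'road' would also alternate; but it has [g] in both [luge] and [lug].
The underlying segment must be /ɣ/; voiced fricatives become stops word-finally, yielding [g] there.
From [neɣe] the stem 'sand' is /neɣ/; word-finally this yields [neg].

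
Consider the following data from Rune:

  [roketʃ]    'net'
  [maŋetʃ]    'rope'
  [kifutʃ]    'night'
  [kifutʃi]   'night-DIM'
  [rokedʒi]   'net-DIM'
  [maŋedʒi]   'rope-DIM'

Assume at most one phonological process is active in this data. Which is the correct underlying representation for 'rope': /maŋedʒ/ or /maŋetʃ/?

In [maŋedʒi] and [maŋetʃ] the final segment of 'rope' alternates: [dʒ] ~ [tʃ].
Compare 'night', with invariant [tʃ] in [kifutʃi] and [kifutʃ]: an analysis with underlying /tʃ/ and a rule producing [dʒ] before the DIM suffix would wrongly predict alternation here too.
The underlying segment must be /dʒ/; voiced obstruents become voiceless word-finally, yielding [tʃ] there.

/maŋedʒ/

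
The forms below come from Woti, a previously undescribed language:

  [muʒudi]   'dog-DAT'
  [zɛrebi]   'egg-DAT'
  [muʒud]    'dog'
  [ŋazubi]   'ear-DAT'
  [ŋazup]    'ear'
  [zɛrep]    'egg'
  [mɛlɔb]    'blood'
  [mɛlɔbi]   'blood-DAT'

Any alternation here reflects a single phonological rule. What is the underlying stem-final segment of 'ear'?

'ear' shows [p] ~ [b] at the end of the stem ([ŋazup] vs [ŋazubi]).
The stem 'blood' ([mɛlɔb], [mɛlɔbi]) shows [b] unchanged in both environments, so [b] cannot be basic with [p] derived in isolation.
So /p/ is underlying, and a rule of intervocalic voicing — voiceless stops become voiced between vowels — gives [b].

/p/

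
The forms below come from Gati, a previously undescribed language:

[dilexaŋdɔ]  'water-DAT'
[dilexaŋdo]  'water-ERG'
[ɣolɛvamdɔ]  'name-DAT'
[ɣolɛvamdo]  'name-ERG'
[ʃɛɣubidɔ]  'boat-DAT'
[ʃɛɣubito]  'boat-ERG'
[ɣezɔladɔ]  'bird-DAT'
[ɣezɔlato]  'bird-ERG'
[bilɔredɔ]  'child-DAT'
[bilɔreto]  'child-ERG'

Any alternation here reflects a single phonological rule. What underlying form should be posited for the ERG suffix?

The ERG suffix surfaces as [-do] and [-to], depending on the final segment of the stem.
By contrast the DAT suffix keeps its initial [d] throughout — that segment must be underlying.
So the underlying form is /-to/, and voiceless stops become voiced after a nasal.

/-to/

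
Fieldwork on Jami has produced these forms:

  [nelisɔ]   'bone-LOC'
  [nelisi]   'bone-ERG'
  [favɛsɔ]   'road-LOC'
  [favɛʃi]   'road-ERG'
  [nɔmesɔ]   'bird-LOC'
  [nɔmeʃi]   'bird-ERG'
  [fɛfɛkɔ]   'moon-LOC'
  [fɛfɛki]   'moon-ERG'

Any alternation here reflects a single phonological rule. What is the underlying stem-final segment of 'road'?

In [favɛsɔ] and [favɛʃi] the final segment of 'road' alternates: [s] ~ [ʃ].
If /s/ were underlying and a rule turned it into [ʃ] before the ERG suffix, 'bone' would also alternate; but it has [s] in both [nelisɔ] and [nelisi].
So /ʃ/ is underlying, and a rule of depalatalization — palato-alveolar /ʃ/ becomes [s] when no front vowel follows — gives [s].

/ʃ/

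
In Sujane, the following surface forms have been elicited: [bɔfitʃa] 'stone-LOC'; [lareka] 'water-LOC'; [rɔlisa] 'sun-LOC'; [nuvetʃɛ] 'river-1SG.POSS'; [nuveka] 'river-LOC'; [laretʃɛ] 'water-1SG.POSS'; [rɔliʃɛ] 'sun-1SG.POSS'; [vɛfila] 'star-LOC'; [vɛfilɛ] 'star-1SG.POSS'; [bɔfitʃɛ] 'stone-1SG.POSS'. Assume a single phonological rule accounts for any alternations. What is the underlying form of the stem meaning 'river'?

/nuvek/

In [nuveka] and [nuvetʃɛ] the final segment of 'river' alternates: [k] ~ [tʃ].
Compare 'stone', with invariant [tʃ] in [bɔfitʃa] and [bɔfitʃɛ]: an analysis with underlying /tʃ/ and a rule producing [k] before the LOC suffix would wrongly predict alternation here too.
Therefore /k/ is basic and [tʃ] is derived by palatalization before a front vowel (/k/ and /s/ become palato-alveolar [tʃ] and [ʃ] before a front vowel).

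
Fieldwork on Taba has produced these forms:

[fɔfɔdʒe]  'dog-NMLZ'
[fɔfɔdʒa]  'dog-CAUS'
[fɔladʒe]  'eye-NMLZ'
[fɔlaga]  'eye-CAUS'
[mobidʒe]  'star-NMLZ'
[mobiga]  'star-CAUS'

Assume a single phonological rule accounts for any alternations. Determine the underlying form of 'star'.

The root 'star' surfaces as [mobidʒe] and [mobiga], with a stem-final [dʒ] ~ [g] alternation.
The stem 'dog' ([fɔfɔdʒe], [fɔfɔdʒa]) shows [dʒ] unchanged in both environments, so [dʒ] cannot be basic with [g] derived before the CAUS suffix.
The underlying segment must be /g/; /g/ becomes palato-alveolar [dʒ] before a front vowel, yielding [dʒ] there.

/mobig/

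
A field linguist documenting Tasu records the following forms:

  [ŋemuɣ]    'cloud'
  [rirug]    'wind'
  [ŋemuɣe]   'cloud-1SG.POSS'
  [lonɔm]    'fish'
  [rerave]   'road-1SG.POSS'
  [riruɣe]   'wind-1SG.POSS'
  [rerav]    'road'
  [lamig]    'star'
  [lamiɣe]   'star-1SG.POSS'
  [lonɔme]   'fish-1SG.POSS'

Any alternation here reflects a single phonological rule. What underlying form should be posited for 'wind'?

'wind' shows [g] ~ [ɣ] at the end of the stem ([rirug] vs [riruɣe]).
The stem 'cloud' ([ŋemuɣ], [ŋemuɣe]) shows [ɣ] unchanged in both environments, so [ɣ] cannot be basic with [g] derived in isolation.
The alternation reflects intervocalic spirantization: voiced stops become fricatives between vowels. /g/ is underlying.
So 'wind' = /rirug/.

/rirug/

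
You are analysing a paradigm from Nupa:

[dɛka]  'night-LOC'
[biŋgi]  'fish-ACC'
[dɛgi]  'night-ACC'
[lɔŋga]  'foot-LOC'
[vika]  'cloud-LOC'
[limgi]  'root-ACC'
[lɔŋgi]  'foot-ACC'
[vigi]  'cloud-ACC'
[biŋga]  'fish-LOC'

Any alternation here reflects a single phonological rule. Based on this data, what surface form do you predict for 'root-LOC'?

[limga]

The LOC morpheme has two allomorphs, [-ga] and [-ka].
The ACC suffix, which begins with [g], is invariant after every stem; so [g] is not altered by any rule here.
So the underlying form is /-ka/, and voiceless stops become voiced after a nasal.
After 'root', which ends in a nasal, the suffix surfaces as [-ga], giving [limga].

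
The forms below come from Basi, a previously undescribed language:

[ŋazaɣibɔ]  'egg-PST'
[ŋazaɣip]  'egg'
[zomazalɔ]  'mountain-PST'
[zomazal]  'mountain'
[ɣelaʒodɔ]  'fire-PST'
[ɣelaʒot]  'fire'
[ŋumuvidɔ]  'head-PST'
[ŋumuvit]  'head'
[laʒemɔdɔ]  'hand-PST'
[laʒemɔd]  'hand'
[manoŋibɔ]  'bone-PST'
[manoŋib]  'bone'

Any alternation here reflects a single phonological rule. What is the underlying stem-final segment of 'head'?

The stem for 'head' ends in [d] in [ŋumuvidɔ] but [t] in [ŋumuvit].
The stem 'hand' ([laʒemɔdɔ], [laʒemɔd]) shows [d] unchanged in both environments, so [d] cannot be basic with [t] derived in isolation.
So /t/ is underlying, and a rule of intervocalic voicing — voiceless stops become voiced between vowels — gives [d].

/t/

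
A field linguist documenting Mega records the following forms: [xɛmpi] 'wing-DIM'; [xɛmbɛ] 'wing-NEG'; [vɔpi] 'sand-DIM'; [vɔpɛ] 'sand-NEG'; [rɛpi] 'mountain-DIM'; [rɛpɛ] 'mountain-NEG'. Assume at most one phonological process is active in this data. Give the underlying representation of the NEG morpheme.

The NEG suffix surfaces as [-bɛ] and [-pɛ], depending on the final segment of the stem.
The DIM suffix, which begins with [p], is invariant after every stem; so [p] is not altered by any rule here.
So the underlying form is /-bɛ/, and voiced stops become voiceless after a vowel.

/-bɛ/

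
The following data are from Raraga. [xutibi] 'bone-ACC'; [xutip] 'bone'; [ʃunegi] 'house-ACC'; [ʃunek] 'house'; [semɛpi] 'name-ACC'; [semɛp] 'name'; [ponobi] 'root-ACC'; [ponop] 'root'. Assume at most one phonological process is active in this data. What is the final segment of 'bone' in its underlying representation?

In [xutibi] and [xutip] the final segment of 'bone' alternates: [b] ~ [p].
If /p/ were underlying and a rule turned it into [b] before the ACC suffix, 'name' would also alternate; but it has [p] in both [semɛpi] and [semɛp].
The alternation reflects word-final obstruent devoicing: voiced obstruents become voiceless word-finally. /b/ is underlying.

/b/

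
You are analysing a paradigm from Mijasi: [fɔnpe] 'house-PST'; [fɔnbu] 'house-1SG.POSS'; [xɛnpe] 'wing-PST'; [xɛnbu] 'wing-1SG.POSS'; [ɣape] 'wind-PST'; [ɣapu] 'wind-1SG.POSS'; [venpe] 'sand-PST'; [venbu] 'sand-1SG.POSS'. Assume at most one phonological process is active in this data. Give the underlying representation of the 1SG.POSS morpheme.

The 1SG.POSS morpheme has two allomorphs, [-bu] and [-pu].
The PST suffix, which begins with [p], is invariant after every stem; so [p] is not altered by any rule here.
So the underlying form is /-bu/, and voiced stops become voiceless after a vowel.

/-bu/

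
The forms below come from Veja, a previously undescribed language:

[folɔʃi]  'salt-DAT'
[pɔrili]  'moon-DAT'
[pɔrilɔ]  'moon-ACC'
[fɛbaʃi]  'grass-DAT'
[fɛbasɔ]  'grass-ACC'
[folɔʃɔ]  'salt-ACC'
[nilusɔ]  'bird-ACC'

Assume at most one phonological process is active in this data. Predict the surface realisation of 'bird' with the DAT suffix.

In [fɛbaʃi] and [fɛbasɔ] the final segment of 'grass' alternates: [ʃ] ~ [s].
The stem 'salt' ([folɔʃi], [folɔʃɔ]) shows [ʃ] unchanged in both environments, so [ʃ] cannot be basic with [s] derived before the ACC suffix.
So /s/ is underlying, and a rule of palatalization before a front vowel — /s/ becomes palato-alveolar [ʃ] before a front vowel — gives [ʃ].
The one attested form of 'bird', [nilusɔ], shows underlying /nilus/. Applying the same rule before a front vowel gives [niluʃi].

[niluʃi]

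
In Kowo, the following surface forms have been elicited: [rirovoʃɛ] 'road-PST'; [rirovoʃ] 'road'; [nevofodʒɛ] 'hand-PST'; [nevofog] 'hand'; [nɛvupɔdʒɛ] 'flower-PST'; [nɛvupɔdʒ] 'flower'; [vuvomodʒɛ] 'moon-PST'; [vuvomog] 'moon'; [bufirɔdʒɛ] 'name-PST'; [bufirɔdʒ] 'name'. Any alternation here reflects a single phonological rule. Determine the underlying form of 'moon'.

The stem for 'moon' ends in [dʒ] in [vuvomodʒɛ] but [g] in [vuvomog].
But 'flower' keeps [dʒ] in both environments ([nɛvupɔdʒɛ], [nɛvupɔdʒ]), so there is no rule changing /dʒ/ to [g] in isolation.
The underlying segment must be /g/; /g/ becomes palato-alveolar [dʒ] before a front vowel, yielding [dʒ] there.
The underlying form of 'moon' is therefore /vuvomog/.

/vuvomog/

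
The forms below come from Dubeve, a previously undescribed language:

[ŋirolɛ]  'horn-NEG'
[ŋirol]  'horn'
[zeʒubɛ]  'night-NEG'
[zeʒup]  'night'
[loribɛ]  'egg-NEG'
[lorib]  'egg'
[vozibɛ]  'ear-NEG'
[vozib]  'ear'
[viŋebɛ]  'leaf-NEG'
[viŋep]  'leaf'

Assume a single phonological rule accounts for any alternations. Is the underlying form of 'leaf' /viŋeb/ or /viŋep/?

/viŋep/

'leaf' shows [b] ~ [p] at the end of the stem ([viŋebɛ] vs [viŋep]).
If /b/ were underlying and a rule turned it into [p] in isolation, 'egg' would also alternate; but it has [b] in both [loribɛ] and [lorib].
Therefore /p/ is basic and [b] is derived by intervocalic voicing (voiceless stops become voiced between vowels).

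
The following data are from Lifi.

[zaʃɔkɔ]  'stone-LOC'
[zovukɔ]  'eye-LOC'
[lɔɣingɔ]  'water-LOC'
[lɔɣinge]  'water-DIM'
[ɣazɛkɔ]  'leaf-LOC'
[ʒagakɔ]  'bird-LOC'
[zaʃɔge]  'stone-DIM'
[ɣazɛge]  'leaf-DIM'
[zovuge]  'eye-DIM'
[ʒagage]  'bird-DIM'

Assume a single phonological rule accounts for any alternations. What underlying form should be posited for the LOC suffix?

The LOC suffix surfaces as [-gɔ] and [-kɔ], depending on the final segment of the stem.
The DIM suffix, which begins with [g], is invariant after every stem; so [g] is not altered by any rule here.
So the underlying form is /-kɔ/, and voiceless stops become voiced after a nasal.

/-kɔ/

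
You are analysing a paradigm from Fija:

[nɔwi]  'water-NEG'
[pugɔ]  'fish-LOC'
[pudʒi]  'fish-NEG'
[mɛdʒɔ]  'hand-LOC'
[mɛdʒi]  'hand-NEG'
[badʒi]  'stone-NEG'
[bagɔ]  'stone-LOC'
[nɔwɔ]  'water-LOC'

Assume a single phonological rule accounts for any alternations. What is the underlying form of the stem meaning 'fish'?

The stem for 'fish' ends in [dʒ] in [pudʒi] but [g] in [pugɔ].
The stem 'hand' ([mɛdʒi], [mɛdʒɔ]) shows [dʒ] unchanged in both environments, so [dʒ] cannot be basic with [g] derived before the LOC suffix.
Therefore /g/ is basic and [dʒ] is derived by palatalization before a front vowel (/g/ becomes palato-alveolar [dʒ] before a front vowel).

/pug/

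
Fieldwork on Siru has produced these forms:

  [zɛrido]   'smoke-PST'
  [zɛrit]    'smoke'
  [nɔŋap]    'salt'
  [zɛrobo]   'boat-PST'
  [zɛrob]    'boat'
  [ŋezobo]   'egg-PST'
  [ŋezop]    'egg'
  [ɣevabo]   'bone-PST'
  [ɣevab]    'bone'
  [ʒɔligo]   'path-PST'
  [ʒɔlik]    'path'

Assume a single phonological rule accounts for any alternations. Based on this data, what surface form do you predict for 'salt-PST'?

[nɔŋabo]

'egg' shows [b] ~ [p] at the end of the stem ([ŋezobo] vs [ŋezop]).
Compare 'boat', with invariant [b] in [zɛrobo] and [zɛrob]: an analysis with underlying /b/ and a rule producing [p] in isolation would wrongly predict alternation here too.
The underlying segment must be /p/; voiceless stops become voiced between vowels, yielding [b] there.
The one attested form of 'salt', [nɔŋap], shows underlying /nɔŋap/. Applying the same rule between vowels gives [nɔŋabo].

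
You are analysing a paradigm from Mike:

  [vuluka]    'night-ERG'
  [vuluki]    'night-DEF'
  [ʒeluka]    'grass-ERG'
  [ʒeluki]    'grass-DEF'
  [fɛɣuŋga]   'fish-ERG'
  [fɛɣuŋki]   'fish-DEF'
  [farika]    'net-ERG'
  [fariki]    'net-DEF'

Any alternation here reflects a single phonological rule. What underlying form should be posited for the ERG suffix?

The ERG morpheme has two allomorphs, [-ga] and [-ka].
By contrast the DEF suffix keeps its initial [k] throughout — that segment must be underlying.
So the underlying form is /-ga/, and voiced stops become voiceless after a vowel.

/-ga/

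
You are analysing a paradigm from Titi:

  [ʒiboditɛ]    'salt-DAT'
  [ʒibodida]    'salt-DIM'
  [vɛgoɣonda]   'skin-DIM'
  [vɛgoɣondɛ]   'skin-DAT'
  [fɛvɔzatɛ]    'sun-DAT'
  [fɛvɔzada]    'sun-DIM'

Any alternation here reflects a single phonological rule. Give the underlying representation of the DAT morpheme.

/-tɛ/

The DAT suffix surfaces as [-dɛ] and [-tɛ], depending on the final segment of the stem.
The DIM suffix, which begins with [d], is invariant after every stem; so [d] is not altered by any rule here.
So the underlying form is /-tɛ/, and voiceless stops become voiced after a nasal.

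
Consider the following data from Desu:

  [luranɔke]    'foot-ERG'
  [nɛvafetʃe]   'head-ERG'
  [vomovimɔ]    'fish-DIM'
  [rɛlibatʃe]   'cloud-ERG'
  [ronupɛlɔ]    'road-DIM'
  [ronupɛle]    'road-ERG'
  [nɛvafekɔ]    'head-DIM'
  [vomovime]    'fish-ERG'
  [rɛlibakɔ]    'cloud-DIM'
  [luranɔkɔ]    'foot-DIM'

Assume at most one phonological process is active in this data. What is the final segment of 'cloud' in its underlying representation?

The stem for 'cloud' ends in [tʃ] in [rɛlibatʃe] but [k] in [rɛlibakɔ].
The stem 'foot' ([luranɔke], [luranɔkɔ]) shows [k] unchanged in both environments, so [k] cannot be basic with [tʃ] derived before the ERG suffix.
The underlying segment must be /tʃ/; palato-alveolar /tʃ/ becomes [k] when no front vowel follows, yielding [k] there.

/tʃ/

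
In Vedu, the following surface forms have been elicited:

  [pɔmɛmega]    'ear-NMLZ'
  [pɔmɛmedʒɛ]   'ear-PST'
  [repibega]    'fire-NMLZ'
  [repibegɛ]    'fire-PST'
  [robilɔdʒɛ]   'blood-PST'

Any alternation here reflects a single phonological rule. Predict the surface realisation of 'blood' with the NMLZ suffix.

[robilɔga]

The stem for 'ear' ends in [g] in [pɔmɛmega] but [dʒ] in [pɔmɛmedʒɛ].
If /g/ were underlying and a rule turned it into [dʒ] before the PST suffix, 'fire' would also alternate; but it has [g] in both [repibega] and [repibegɛ].
Therefore /dʒ/ is basic and [g] is derived by depalatalization (palato-alveolar /dʒ/ becomes [g] when no front vowel follows).
From [robilɔdʒɛ] the stem 'blood' is /robilɔdʒ/; when no front vowel follows this yields [robilɔga].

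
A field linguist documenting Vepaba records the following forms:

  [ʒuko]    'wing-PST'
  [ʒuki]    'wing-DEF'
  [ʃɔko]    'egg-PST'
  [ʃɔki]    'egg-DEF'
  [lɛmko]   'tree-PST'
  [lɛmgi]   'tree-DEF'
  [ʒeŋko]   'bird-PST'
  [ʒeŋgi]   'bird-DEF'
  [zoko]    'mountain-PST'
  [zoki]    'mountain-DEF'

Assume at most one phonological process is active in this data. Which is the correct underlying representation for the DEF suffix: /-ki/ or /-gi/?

/-gi/

The DEF morpheme has two allomorphs, [-gi] and [-ki].
The PST suffix, which begins with [k], is invariant after every stem; so [k] is not altered by any rule here.
So the underlying form is /-gi/, and voiced stops become voiceless after a vowel.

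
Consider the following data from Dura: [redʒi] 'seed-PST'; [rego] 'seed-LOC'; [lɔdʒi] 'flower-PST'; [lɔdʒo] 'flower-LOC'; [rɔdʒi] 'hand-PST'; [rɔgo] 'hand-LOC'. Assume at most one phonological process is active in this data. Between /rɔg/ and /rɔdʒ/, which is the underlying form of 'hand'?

In [rɔdʒi] and [rɔgo] the final segment of 'hand' alternates: [dʒ] ~ [g].
If /dʒ/ were underlying and a rule turned it into [g] before the LOC suffix, 'flower' would also alternate; but it has [dʒ] in both [lɔdʒi] and [lɔdʒo].
The alternation reflects palatalization before a front vowel: /g/ becomes palato-alveolar [dʒ] before a front vowel. /g/ is underlying.

/rɔg/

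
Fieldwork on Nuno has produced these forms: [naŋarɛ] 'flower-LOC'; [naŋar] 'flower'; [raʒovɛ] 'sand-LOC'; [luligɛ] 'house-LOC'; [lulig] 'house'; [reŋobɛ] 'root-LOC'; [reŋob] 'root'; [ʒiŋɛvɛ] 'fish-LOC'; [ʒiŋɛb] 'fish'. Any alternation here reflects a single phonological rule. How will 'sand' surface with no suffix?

[raʒob]

In [ʒiŋɛvɛ] and [ʒiŋɛb] the final segment of 'fish' alternates: [v] ~ [b].
But 'root' keeps [b] in both environments ([reŋobɛ], [reŋob]), so there is no rule changing /b/ to [v] before the LOC suffix.
The underlying segment must be /v/; voiced fricatives become stops word-finally, yielding [b] there.
The one attested form of 'sand', [raʒovɛ], shows underlying /raʒov/. Applying the same rule word-finally gives [raʒob].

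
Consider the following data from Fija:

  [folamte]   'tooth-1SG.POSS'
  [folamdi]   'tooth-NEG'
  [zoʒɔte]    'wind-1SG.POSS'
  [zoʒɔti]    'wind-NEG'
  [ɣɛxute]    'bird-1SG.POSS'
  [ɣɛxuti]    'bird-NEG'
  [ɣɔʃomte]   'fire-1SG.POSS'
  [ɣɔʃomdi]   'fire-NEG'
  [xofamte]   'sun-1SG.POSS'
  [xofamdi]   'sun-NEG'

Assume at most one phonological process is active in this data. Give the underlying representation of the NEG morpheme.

/-di/

The NEG morpheme has two allomorphs, [-di] and [-ti].
The 1SG.POSS suffix, which begins with [t], is invariant after every stem; so [t] is not altered by any rule here.
The NEG suffix is therefore /-di/ underlyingly, with post-vocalic devoicing: voiced stops become voiceless after a vowel.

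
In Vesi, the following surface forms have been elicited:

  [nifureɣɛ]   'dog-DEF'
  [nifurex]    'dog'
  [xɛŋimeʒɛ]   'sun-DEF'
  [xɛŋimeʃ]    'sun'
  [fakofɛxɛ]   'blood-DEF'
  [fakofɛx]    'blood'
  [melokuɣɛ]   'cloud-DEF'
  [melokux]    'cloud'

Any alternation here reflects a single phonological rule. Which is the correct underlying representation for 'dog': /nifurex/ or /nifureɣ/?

/nifureɣ/

The stem for 'dog' ends in [ɣ] in [nifureɣɛ] but [x] in [nifurex].
If /x/ were underlying and a rule turned it into [ɣ] before the DEF suffix, 'blood' would also alternate; but it has [x] in both [fakofɛxɛ] and [fakofɛx].
So /ɣ/ is underlying, and a rule of word-final obstruent devoicing — voiced obstruents become voiceless word-finally — gives [x].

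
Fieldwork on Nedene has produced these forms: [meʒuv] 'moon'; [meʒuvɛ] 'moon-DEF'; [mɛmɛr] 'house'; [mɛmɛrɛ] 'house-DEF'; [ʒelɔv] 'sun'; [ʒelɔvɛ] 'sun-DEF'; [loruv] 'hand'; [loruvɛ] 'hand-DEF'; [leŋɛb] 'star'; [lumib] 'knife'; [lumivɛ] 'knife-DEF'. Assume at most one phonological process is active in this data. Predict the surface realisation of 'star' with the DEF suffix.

In [lumib] and [lumivɛ] the final segment of 'knife' alternates: [b] ~ [v].
But 'moon' keeps [v] in both environments ([meʒuv], [meʒuvɛ]), so there is no rule changing /v/ to [b] in isolation.
The underlying segment must be /b/; voiced stops become fricatives between vowels, yielding [v] there.
The one attested form of 'star', [leŋɛb], shows underlying /leŋɛb/. Applying the same rule between vowels gives [leŋɛvɛ].

[leŋɛvɛ]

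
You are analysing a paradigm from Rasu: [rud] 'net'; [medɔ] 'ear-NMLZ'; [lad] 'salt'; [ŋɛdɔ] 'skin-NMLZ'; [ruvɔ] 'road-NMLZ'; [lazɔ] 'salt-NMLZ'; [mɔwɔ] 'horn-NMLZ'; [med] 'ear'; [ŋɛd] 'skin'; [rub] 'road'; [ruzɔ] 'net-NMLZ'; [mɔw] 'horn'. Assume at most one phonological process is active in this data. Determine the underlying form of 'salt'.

In [lazɔ] and [lad] the final segment of 'salt' alternates: [z] ~ [d].
If /d/ were underlying and a rule turned it into [z] before the NMLZ suffix, 'ear' would also alternate; but it has [d] in both [medɔ] and [med].
The alternation reflects word-final hardening: voiced fricatives become stops word-finally. /z/ is underlying.

/laz/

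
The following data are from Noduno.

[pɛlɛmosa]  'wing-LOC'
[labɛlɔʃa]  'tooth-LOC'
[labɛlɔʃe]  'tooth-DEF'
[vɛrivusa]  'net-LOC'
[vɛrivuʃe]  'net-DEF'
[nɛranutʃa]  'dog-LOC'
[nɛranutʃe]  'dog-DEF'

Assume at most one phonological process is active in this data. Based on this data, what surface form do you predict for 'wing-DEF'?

The stem for 'net' ends in [s] in [vɛrivusa] but [ʃ] in [vɛrivuʃe].
The stem 'tooth' ([labɛlɔʃa], [labɛlɔʃe]) shows [ʃ] unchanged in both environments, so [ʃ] cannot be basic with [s] derived before the LOC suffix.
Therefore /s/ is basic and [ʃ] is derived by palatalization before a front vowel (/s/ becomes palato-alveolar [ʃ] before a front vowel).
From [pɛlɛmosa] the stem 'wing' is /pɛlɛmos/; before a front vowel this yields [pɛlɛmoʃe].

[pɛlɛmoʃe]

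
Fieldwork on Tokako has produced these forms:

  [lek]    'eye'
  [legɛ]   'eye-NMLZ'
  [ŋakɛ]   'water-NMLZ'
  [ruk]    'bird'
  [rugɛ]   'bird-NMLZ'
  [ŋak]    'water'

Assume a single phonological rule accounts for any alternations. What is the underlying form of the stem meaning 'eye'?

/leg/

'eye' shows [k] ~ [g] at the end of the stem ([lek] vs [legɛ]).
The stem 'water' ([ŋak], [ŋakɛ]) shows [k] unchanged in both environments, so [k] cannot be basic with [g] derived before the NMLZ suffix.
Therefore /g/ is basic and [k] is derived by word-final obstruent devoicing (voiced obstruents become voiceless word-finally).
Hence 'eye' is /leg/ underlyingly.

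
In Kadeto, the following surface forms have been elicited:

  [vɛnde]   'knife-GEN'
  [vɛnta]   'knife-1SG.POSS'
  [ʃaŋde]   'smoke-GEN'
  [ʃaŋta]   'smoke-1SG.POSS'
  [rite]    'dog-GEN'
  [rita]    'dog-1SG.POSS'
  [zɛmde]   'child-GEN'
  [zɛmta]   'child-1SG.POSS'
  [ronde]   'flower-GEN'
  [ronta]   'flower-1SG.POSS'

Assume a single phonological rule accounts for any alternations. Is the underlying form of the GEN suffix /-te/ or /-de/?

The GEN morpheme has two allomorphs, [-de] and [-te].
By contrast the 1SG.POSS suffix keeps its initial [t] throughout — that segment must be underlying.
The GEN suffix is therefore /-de/ underlyingly, with post-vocalic devoicing: voiced stops become voiceless after a vowel.

/-de/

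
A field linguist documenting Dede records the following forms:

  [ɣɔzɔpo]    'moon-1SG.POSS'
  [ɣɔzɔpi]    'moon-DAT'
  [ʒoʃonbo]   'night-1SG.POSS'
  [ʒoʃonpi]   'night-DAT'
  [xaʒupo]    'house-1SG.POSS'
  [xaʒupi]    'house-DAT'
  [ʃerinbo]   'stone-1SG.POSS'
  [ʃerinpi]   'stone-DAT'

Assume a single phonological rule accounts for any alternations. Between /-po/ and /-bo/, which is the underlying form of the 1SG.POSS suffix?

/-bo/

The 1SG.POSS suffix surfaces as [-bo] and [-po], depending on the final segment of the stem.
By contrast the DAT suffix keeps its initial [p] throughout — that segment must be underlying.
The 1SG.POSS suffix is therefore /-bo/ underlyingly, with post-vocalic devoicing: voiced stops become voiceless after a vowel.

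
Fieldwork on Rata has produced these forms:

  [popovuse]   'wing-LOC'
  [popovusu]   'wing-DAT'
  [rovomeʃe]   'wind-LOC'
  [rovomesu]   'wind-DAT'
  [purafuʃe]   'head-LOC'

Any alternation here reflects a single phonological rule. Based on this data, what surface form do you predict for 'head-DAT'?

[purafusu]

'wind' shows [ʃ] ~ [s] at the end of the stem ([rovomeʃe] vs [rovomesu]).
If /s/ were underlying and a rule turned it into [ʃ] before the LOC suffix, 'wing' would also alternate; but it has [s] in both [popovuse] and [popovusu].
The alternation reflects depalatalization: palato-alveolar /ʃ/ becomes [s] when no front vowel follows. /ʃ/ is underlying.
From [purafuʃe] the stem 'head' is /purafuʃ/; when no front vowel follows this yields [purafusu].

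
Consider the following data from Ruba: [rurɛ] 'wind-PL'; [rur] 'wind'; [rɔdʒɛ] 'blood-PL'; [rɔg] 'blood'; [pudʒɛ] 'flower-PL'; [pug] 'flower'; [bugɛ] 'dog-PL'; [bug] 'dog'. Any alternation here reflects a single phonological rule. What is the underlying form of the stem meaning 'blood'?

The root 'blood' surfaces as [rɔdʒɛ] and [rɔg], with a stem-final [dʒ] ~ [g] alternation.
If /g/ were underlying and a rule turned it into [dʒ] before the PL suffix, 'dog' would also alternate; but it has [g] in both [bugɛ] and [bug].
Therefore /dʒ/ is basic and [g] is derived by depalatalization (palato-alveolar /dʒ/ becomes [g] when no front vowel follows).

/rɔdʒ/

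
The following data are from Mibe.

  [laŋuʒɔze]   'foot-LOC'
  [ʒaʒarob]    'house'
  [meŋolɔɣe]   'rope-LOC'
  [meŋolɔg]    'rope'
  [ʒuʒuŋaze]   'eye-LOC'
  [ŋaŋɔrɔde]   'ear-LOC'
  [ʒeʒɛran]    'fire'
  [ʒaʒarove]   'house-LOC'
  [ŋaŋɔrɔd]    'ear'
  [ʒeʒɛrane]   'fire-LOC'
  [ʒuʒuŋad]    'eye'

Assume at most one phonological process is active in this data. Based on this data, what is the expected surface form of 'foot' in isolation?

The root 'eye' surfaces as [ʒuʒuŋad] and [ʒuʒuŋaze], with a stem-final [d] ~ [z] alternation.
But 'ear' keeps [d] in both environments ([ŋaŋɔrɔd], [ŋaŋɔrɔde]), so there is no rule changing /d/ to [z] before the LOC suffix.
The underlying segment must be /z/; voiced fricatives become stops word-finally, yielding [d] there.
From [laŋuʒɔze] the stem 'foot' is /laŋuʒɔz/; word-finally this yields [laŋuʒɔd].

[laŋuʒɔd]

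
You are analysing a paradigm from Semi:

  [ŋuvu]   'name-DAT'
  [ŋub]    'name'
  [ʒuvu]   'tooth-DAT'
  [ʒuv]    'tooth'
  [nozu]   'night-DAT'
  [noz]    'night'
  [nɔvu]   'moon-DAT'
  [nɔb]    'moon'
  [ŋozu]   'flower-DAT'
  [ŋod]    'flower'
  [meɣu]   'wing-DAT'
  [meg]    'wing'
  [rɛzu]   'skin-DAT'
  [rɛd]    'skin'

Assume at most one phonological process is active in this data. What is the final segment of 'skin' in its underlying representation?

The stem for 'skin' ends in [z] in [rɛzu] but [d] in [rɛd].
Compare 'night', with invariant [z] in [nozu] and [noz]: an analysis with underlying /z/ and a rule producing [d] in isolation would wrongly predict alternation here too.
Therefore /d/ is basic and [z] is derived by intervocalic spirantization (voiced stops become fricatives between vowels).

/d/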